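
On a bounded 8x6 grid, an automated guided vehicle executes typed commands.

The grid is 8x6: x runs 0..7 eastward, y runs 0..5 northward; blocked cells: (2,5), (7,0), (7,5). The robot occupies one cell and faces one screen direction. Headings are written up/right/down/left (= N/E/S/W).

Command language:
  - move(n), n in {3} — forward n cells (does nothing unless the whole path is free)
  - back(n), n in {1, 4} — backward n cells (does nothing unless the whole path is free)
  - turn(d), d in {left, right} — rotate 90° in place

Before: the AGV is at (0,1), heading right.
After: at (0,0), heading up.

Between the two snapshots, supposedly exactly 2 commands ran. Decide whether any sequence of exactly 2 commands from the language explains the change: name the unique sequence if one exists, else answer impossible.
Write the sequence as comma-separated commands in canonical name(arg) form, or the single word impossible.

turn(left), back(1)

key: position moved to (0,0) AND the heading swung to N — translation plus rotation needed
initial: at (0,1), heading right
1. turn(left) → at (0,1), heading up
2. back(1) → at (0,0), heading up
uniquely the one of 25 2-step routes that fits.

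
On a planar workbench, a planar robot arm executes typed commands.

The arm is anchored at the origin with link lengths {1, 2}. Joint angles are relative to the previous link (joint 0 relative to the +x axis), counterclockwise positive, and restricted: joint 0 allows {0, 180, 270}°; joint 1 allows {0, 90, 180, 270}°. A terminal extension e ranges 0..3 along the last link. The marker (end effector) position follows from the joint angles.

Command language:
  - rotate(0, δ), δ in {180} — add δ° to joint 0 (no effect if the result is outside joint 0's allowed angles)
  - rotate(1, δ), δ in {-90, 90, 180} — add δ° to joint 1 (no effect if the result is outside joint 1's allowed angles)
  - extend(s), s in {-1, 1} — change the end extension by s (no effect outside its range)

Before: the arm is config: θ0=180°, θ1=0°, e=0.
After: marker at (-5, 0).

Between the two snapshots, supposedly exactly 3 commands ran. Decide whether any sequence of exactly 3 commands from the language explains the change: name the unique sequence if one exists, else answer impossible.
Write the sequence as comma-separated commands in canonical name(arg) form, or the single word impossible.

key: order matters: swapping extend(-1) and extend(1) lands elsewhere
start: config: θ0=180°, θ1=0°, e=0
step 1 (extend(-1)): config: θ0=180°, θ1=0°, e=0
step 2 (extend(1)): config: θ0=180°, θ1=0°, e=1
step 3 (extend(1)): config: θ0=180°, θ1=0°, e=2
no other 3-command option fits: unique.

extend(-1), extend(1), extend(1)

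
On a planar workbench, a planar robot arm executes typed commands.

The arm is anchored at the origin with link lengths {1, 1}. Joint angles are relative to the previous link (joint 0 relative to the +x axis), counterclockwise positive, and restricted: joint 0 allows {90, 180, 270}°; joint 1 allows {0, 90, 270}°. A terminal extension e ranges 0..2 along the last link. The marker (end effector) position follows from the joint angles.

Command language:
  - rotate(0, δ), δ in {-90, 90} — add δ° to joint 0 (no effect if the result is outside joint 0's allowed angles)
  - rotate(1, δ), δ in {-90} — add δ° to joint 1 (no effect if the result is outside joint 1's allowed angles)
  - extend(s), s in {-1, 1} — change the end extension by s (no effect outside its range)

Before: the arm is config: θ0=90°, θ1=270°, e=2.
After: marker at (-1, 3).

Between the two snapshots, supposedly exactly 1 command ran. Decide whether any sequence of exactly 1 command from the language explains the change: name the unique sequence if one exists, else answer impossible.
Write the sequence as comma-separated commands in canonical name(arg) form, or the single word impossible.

begin: config: θ0=90°, θ1=270°, e=2
t=1 rotate(0, 90) ⇒ config: θ0=180°, θ1=270°, e=2
no rival 1-sequence matches.

rotate(0, 90)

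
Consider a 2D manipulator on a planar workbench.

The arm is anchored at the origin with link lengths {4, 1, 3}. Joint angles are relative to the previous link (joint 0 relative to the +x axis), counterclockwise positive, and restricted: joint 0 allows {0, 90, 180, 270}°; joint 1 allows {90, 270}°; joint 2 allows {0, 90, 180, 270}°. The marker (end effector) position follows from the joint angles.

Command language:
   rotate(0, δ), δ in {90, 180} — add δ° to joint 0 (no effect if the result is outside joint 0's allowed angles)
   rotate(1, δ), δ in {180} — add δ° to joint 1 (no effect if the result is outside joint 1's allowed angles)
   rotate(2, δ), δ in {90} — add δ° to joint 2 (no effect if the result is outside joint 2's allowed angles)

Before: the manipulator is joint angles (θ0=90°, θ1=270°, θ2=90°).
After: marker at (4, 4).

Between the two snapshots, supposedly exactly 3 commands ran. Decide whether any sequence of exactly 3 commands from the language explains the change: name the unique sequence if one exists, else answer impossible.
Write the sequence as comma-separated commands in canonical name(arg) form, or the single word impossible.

rotate(2, 90), rotate(2, 90), rotate(2, 90)

from: joint angles (θ0=90°, θ1=270°, θ2=90°)
1. rotate(2, 90) → joint angles (θ0=90°, θ1=270°, θ2=180°)
2. rotate(2, 90) → joint angles (θ0=90°, θ1=270°, θ2=270°)
3. rotate(2, 90) → joint angles (θ0=90°, θ1=270°, θ2=0°)
no rival 3-sequence matches.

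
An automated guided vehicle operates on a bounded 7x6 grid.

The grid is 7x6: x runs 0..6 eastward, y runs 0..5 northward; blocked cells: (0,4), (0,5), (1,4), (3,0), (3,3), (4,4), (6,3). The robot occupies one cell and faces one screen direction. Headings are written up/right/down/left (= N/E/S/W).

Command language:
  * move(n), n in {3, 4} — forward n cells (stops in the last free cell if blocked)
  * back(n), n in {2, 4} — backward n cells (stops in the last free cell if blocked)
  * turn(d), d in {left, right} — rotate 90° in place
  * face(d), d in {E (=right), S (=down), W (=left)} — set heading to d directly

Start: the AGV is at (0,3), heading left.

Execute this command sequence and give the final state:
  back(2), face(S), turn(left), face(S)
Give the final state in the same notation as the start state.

at (2,3), heading down

from: at (0,3), heading left
step 1 (back(2)): at (2,3), heading left
step 2 (face(S)): at (2,3), heading down
step 3 (turn(left)): at (2,3), heading right
step 4 (face(S)): at (2,3), heading down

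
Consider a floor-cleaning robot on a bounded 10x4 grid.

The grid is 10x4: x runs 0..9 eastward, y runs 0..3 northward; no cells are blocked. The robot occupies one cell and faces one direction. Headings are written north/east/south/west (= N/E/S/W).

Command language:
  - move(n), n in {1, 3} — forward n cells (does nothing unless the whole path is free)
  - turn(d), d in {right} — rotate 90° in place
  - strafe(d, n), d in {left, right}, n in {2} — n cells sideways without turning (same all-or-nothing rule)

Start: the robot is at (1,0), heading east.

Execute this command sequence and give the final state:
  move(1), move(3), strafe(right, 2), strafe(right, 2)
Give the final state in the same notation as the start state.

initial: at (1,0), heading east
t=1 move(1) ⇒ at (2,0), heading east
t=2 move(3) ⇒ at (5,0), heading east
t=3 strafe(right, 2) ⇒ at (5,0), heading east
t=4 strafe(right, 2) ⇒ at (5,0), heading east

at (5,0), heading east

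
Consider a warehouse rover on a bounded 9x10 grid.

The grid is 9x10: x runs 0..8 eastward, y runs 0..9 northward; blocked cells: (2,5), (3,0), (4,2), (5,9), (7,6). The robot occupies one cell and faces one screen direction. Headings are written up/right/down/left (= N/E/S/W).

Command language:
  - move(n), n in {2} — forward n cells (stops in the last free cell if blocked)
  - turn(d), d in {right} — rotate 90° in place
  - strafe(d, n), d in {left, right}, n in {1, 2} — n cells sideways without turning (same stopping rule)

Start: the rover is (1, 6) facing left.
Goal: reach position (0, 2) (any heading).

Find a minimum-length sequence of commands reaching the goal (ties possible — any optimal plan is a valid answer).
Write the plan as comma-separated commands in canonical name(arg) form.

strafe(left, 2), strafe(left, 2), move(2)

from: (1, 6) facing left
t=1 strafe(left, 2) ⇒ (1, 4) facing left
t=2 strafe(left, 2) ⇒ (1, 2) facing left
t=3 move(2) ⇒ (0, 2) facing left
no 2-step plan works, so 3 is optimal.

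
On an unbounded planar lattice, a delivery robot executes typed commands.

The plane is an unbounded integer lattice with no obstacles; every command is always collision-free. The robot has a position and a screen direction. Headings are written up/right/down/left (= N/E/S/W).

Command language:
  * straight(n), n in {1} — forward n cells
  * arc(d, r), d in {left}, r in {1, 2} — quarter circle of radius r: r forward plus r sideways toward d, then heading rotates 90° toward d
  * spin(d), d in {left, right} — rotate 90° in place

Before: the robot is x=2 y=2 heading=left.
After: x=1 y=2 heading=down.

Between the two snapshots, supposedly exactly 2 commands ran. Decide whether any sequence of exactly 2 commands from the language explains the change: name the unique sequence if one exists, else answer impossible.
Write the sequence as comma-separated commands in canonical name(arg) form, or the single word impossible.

key: order matters: swapping straight(1) and spin(left) lands elsewhere
start: x=2 y=2 heading=left
[1] after straight(1): x=1 y=2 heading=left
[2] after spin(left): x=1 y=2 heading=down
uniquely the one of 25 2-step routes that fits.

straight(1), spin(left)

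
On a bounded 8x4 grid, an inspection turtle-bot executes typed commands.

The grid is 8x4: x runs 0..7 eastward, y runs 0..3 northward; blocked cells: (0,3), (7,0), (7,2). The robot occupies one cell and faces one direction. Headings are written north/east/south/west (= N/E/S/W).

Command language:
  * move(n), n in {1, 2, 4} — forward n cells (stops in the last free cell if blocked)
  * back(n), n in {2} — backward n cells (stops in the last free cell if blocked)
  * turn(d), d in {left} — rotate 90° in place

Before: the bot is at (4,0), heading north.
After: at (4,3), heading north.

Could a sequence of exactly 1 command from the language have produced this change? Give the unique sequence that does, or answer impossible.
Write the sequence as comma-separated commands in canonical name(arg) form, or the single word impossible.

key: still facing N — the one step turns nothing
initial: at (4,0), heading north
1. move(4) → at (4,3), heading north
all 5 alternatives checked — unique.

move(4)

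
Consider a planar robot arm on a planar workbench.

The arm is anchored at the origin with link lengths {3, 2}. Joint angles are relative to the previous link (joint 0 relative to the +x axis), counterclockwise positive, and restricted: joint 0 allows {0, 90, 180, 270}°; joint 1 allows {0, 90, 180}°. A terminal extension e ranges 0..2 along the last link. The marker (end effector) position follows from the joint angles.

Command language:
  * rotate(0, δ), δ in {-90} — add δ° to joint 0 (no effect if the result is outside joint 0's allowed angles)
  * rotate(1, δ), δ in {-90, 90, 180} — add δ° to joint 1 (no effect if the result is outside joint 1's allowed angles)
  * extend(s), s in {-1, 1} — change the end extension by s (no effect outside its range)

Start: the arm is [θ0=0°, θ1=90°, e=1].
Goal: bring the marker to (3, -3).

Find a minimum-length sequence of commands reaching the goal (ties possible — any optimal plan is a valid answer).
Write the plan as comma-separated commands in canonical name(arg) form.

rotate(0, -90)

start: [θ0=0°, θ1=90°, e=1]
step 1 (rotate(0, -90)): [θ0=270°, θ1=90°, e=1]
minimal: 1 command(s), checked below 1.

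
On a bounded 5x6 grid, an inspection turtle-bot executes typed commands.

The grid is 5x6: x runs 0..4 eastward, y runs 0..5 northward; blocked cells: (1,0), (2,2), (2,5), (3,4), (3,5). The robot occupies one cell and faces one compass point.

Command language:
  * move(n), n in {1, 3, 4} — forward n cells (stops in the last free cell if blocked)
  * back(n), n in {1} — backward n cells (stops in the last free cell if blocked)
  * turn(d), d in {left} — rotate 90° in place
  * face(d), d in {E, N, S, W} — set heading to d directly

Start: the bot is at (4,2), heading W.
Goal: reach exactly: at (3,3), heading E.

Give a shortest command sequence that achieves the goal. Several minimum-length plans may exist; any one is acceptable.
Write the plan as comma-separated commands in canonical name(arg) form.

move(4), face(N), move(4), face(E)

start: at (4,2), heading W
step 1 (move(4)): at (3,2), heading W
step 2 (face(N)): at (3,2), heading N
step 3 (move(4)): at (3,3), heading N
step 4 (face(E)): at (3,3), heading E
minimal: 4 command(s), checked below 4.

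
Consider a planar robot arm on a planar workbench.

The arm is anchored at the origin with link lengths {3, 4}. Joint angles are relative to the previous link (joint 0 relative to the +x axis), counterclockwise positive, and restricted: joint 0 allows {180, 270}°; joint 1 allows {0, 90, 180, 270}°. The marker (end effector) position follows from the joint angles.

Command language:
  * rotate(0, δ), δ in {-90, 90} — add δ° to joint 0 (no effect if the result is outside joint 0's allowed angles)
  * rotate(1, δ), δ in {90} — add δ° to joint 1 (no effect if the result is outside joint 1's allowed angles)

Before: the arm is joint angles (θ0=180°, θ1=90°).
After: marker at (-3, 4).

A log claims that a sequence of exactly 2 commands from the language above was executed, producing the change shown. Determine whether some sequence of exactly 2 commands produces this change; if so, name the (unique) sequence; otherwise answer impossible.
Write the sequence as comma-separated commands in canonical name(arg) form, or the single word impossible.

rotate(1, 90), rotate(1, 90)

t0: joint angles (θ0=180°, θ1=90°)
t=1 rotate(1, 90) ⇒ joint angles (θ0=180°, θ1=180°)
t=2 rotate(1, 90) ⇒ joint angles (θ0=180°, θ1=270°)
all 9 alternatives checked — unique.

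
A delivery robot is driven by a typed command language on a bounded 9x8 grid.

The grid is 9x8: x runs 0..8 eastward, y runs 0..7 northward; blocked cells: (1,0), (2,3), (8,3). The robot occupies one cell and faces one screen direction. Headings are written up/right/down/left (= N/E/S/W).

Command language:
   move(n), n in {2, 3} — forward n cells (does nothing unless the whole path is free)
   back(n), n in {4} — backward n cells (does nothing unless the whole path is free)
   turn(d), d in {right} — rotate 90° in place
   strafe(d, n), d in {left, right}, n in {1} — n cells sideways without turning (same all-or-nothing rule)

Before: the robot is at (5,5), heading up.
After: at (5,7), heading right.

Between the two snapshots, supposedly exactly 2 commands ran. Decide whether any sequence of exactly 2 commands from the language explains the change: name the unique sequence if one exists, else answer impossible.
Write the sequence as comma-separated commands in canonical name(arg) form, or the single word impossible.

move(2), turn(right)

key: running turn(right) before move(2) would end elsewhere — order is forced
begin: at (5,5), heading up
1. move(2) → at (5,7), heading up
2. turn(right) → at (5,7), heading right
uniquely the one of 36 2-step routes that fits.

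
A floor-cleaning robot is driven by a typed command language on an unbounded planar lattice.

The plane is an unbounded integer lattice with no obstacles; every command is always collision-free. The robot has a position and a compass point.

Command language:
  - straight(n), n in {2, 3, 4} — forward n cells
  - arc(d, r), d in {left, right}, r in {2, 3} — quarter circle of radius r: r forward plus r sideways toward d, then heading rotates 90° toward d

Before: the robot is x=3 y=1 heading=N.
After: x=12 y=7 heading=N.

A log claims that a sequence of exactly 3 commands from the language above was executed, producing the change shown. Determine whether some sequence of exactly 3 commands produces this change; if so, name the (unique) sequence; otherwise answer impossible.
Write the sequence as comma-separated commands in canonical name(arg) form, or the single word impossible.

arc(right, 3), straight(3), arc(left, 3)

key: running arc(left, 3) before arc(right, 3) would end elsewhere — order is forced
start: x=3 y=1 heading=N
step 1 (arc(right, 3)): x=6 y=4 heading=E
step 2 (straight(3)): x=9 y=4 heading=E
step 3 (arc(left, 3)): x=12 y=7 heading=N
no other 3-command option fits: unique.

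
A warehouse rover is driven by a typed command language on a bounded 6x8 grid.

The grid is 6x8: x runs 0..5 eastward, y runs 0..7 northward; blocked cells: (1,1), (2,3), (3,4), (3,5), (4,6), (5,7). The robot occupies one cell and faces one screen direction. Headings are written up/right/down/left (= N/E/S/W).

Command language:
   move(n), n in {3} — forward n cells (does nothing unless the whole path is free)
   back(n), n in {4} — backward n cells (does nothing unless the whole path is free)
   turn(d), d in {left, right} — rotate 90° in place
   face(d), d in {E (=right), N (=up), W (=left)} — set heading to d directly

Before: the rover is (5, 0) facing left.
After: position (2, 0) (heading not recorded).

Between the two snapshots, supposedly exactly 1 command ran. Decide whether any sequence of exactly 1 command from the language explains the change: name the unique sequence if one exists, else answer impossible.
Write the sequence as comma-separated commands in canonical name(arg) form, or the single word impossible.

begin: (5, 0) facing left
step 1 (move(3)): (2, 0) facing left
no rival 1-sequence matches.

move(3)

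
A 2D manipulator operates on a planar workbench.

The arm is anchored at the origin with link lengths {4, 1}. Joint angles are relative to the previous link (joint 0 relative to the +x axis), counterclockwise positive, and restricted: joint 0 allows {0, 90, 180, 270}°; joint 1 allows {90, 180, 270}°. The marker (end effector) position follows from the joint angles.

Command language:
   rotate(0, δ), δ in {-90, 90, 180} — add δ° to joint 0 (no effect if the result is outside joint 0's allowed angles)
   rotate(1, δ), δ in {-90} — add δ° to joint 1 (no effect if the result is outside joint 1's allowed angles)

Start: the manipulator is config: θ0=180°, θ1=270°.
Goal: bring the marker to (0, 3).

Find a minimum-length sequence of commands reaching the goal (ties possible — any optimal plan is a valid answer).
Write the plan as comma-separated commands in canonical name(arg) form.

t0: config: θ0=180°, θ1=270°
1. rotate(0, -90) → config: θ0=90°, θ1=270°
2. rotate(1, -90) → config: θ0=90°, θ1=180°
nothing shorter than 2 reaches the goal.

rotate(0, -90), rotate(1, -90)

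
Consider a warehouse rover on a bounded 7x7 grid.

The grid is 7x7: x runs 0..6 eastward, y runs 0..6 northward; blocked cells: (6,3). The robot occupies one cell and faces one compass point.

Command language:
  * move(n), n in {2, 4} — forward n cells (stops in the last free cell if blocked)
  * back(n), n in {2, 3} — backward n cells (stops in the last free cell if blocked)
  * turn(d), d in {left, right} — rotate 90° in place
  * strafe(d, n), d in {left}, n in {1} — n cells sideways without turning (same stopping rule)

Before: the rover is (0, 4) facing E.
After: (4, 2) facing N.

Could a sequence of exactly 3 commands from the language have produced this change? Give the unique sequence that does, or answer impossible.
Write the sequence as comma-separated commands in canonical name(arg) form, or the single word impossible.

move(4), turn(left), back(2)

key: order matters: swapping move(4) and back(2) lands elsewhere
initial: (0, 4) facing E
t=1 move(4) ⇒ (4, 4) facing E
t=2 turn(left) ⇒ (4, 4) facing N
t=3 back(2) ⇒ (4, 2) facing N
no rival 3-sequence matches.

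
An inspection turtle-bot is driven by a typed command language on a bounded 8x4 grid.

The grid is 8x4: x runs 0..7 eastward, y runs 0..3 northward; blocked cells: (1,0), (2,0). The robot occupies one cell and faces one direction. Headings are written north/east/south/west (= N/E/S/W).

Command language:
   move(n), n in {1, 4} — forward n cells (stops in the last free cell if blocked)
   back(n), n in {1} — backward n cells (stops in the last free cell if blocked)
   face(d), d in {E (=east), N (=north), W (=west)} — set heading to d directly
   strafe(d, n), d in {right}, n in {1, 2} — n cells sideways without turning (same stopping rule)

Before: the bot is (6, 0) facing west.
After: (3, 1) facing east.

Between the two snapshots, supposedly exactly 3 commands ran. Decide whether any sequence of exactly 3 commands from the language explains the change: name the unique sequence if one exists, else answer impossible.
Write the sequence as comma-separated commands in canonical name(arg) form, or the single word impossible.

move(4), strafe(right, 1), face(E)

key: position moved to (3,1) AND the heading swung to E — translation plus rotation needed
initial: (6, 0) facing west
step 1 (move(4)): (3, 0) facing west
step 2 (strafe(right, 1)): (3, 1) facing west
step 3 (face(E)): (3, 1) facing east
no rival 3-sequence matches.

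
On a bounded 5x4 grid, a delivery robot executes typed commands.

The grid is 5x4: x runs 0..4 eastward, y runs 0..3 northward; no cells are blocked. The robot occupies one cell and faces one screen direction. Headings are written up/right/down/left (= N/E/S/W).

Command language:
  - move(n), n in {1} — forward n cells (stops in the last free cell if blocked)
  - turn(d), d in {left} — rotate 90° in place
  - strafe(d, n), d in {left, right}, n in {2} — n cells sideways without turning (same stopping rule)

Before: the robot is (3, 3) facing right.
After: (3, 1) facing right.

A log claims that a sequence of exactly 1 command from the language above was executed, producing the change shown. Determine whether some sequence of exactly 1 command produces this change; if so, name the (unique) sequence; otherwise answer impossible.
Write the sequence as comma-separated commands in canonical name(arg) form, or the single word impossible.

key: heading stays E — the single command does not turn
begin: (3, 3) facing right
t=1 strafe(right, 2) ⇒ (3, 1) facing right
uniquely the one of 4 1-step routes that fits.

strafe(right, 2)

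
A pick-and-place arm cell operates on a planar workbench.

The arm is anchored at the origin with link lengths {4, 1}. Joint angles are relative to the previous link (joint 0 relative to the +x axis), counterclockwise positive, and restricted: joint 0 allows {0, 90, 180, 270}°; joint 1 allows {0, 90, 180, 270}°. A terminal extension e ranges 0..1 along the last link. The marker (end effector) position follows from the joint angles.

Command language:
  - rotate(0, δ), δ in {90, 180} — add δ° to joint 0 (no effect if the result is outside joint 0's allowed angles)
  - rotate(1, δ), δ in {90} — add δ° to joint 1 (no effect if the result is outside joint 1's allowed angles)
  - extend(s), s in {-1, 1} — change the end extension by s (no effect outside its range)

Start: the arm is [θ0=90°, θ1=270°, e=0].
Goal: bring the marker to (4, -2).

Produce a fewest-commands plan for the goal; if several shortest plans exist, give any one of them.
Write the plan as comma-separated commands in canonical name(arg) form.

initial: [θ0=90°, θ1=270°, e=0]
step 1 (rotate(0, 180)): [θ0=270°, θ1=270°, e=0]
step 2 (rotate(0, 90)): [θ0=0°, θ1=270°, e=0]
step 3 (extend(1)): [θ0=0°, θ1=270°, e=1]
shorter routes all fall short; 3 is best.

rotate(0, 180), rotate(0, 90), extend(1)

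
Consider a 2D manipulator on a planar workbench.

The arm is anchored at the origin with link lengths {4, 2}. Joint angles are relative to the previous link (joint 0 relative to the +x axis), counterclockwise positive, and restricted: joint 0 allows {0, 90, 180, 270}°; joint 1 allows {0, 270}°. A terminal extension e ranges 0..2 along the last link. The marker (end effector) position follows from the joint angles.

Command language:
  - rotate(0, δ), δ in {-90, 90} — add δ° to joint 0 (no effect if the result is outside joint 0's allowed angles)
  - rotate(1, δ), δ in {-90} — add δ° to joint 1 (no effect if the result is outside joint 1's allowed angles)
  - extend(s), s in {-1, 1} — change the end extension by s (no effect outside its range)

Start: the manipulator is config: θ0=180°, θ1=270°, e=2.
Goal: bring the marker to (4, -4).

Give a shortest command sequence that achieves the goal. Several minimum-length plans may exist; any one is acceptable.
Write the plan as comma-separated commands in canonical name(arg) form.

from: config: θ0=180°, θ1=270°, e=2
step 1 (rotate(0, 90)): config: θ0=270°, θ1=270°, e=2
step 2 (rotate(0, 90)): config: θ0=0°, θ1=270°, e=2
shorter routes all fall short; 2 is best.

rotate(0, 90), rotate(0, 90)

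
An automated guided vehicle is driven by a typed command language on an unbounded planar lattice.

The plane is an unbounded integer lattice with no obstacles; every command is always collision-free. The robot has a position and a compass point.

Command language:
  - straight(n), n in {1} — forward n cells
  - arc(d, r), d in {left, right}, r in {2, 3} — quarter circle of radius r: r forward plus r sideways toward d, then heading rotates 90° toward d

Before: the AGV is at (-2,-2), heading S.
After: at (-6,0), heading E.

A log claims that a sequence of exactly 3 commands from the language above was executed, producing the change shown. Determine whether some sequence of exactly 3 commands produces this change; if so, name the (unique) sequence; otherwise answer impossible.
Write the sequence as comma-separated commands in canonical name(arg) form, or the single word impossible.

arc(right, 3), arc(right, 3), arc(right, 2)

key: position moved to (-6,0) AND the heading swung to E — translation plus rotation needed
start: at (-2,-2), heading S
1. arc(right, 3) → at (-5,-5), heading W
2. arc(right, 3) → at (-8,-2), heading N
3. arc(right, 2) → at (-6,0), heading E
no rival 3-sequence matches.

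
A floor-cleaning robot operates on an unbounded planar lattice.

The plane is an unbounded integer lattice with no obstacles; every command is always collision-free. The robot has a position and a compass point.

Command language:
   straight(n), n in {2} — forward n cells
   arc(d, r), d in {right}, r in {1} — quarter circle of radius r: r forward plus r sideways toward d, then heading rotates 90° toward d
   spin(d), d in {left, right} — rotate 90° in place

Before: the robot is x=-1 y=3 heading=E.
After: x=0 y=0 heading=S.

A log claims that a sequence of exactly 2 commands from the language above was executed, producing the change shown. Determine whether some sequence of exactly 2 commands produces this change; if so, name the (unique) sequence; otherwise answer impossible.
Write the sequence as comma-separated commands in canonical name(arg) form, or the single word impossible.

key: order matters: swapping arc(right, 1) and straight(2) lands elsewhere
from: x=-1 y=3 heading=E
t=1 arc(right, 1) ⇒ x=0 y=2 heading=S
t=2 straight(2) ⇒ x=0 y=0 heading=S
uniquely the one of 16 2-step routes that fits.

arc(right, 1), straight(2)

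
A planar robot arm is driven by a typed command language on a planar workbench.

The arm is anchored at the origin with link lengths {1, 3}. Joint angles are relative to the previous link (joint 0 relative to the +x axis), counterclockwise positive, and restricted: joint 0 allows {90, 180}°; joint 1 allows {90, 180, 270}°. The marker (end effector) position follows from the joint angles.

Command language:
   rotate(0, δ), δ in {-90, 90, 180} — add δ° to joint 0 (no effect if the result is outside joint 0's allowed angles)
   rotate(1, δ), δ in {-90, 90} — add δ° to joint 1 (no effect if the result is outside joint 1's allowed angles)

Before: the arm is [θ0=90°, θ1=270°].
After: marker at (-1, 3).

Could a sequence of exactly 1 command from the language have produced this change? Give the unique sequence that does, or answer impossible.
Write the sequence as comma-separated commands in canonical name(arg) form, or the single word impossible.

begin: [θ0=90°, θ1=270°]
[1] after rotate(0, 90): [θ0=180°, θ1=270°]
uniquely the one of 5 1-step routes that fits.

rotate(0, 90)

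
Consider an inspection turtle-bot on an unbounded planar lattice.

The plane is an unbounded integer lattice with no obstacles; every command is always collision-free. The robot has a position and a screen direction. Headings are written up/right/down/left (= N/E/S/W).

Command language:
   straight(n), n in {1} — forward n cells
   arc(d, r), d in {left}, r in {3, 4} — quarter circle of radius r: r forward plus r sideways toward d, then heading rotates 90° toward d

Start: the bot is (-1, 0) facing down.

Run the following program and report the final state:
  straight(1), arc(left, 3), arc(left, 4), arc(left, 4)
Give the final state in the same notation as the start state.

from: (-1, 0) facing down
[1] after straight(1): (-1, -1) facing down
[2] after arc(left, 3): (2, -4) facing right
[3] after arc(left, 4): (6, 0) facing up
[4] after arc(left, 4): (2, 4) facing left

(2, 4) facing left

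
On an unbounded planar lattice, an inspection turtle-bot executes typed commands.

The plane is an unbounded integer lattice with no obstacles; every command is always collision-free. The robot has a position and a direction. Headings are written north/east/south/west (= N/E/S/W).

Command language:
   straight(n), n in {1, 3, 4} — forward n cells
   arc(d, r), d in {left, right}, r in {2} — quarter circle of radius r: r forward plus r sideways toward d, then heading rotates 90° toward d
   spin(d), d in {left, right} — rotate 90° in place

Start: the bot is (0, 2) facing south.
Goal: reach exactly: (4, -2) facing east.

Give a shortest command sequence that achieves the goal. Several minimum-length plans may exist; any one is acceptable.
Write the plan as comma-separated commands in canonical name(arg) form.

straight(4), spin(left), straight(4)

begin: (0, 2) facing south
t=1 straight(4) ⇒ (0, -2) facing south
t=2 spin(left) ⇒ (0, -2) facing east
t=3 straight(4) ⇒ (4, -2) facing east
minimal: 3 command(s), checked below 3.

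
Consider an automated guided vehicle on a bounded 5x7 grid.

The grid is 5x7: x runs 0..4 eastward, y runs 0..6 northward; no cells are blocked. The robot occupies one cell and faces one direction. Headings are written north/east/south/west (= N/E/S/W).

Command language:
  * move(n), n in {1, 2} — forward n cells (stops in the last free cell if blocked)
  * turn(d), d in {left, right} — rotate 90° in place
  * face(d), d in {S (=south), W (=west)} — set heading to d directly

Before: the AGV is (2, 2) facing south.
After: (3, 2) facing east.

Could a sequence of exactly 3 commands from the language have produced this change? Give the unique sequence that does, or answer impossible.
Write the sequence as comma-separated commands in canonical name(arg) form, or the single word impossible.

key: order matters: swapping face(S) and move(1) lands elsewhere
from: (2, 2) facing south
t=1 face(S) ⇒ (2, 2) facing south
t=2 turn(left) ⇒ (2, 2) facing east
t=3 move(1) ⇒ (3, 2) facing east
all 216 alternatives checked — unique.

face(S), turn(left), move(1)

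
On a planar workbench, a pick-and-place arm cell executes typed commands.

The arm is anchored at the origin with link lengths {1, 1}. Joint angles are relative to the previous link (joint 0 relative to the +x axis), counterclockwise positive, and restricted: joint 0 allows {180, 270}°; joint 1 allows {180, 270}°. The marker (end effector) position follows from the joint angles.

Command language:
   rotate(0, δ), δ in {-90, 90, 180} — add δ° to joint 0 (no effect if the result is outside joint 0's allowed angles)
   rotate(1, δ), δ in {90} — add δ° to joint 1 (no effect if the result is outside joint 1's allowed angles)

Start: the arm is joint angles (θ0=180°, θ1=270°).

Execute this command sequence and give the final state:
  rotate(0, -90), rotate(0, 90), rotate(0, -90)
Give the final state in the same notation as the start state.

joint angles (θ0=180°, θ1=270°)

initial: joint angles (θ0=180°, θ1=270°)
step 1 (rotate(0, -90)): joint angles (θ0=180°, θ1=270°)
step 2 (rotate(0, 90)): joint angles (θ0=270°, θ1=270°)
step 3 (rotate(0, -90)): joint angles (θ0=180°, θ1=270°)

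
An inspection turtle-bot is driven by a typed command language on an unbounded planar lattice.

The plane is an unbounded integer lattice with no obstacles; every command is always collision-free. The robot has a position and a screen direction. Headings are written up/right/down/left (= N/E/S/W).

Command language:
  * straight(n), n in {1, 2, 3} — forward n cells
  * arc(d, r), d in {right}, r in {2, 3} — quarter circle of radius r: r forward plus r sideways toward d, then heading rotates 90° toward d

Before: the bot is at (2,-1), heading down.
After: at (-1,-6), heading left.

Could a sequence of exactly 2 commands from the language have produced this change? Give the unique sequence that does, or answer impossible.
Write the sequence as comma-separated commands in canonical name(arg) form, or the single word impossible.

key: position moved to (-1,-6) AND the heading swung to W — translation plus rotation needed
start: at (2,-1), heading down
t=1 straight(2) ⇒ at (2,-3), heading down
t=2 arc(right, 3) ⇒ at (-1,-6), heading left
no other 2-command option fits: unique.

straight(2), arc(right, 3)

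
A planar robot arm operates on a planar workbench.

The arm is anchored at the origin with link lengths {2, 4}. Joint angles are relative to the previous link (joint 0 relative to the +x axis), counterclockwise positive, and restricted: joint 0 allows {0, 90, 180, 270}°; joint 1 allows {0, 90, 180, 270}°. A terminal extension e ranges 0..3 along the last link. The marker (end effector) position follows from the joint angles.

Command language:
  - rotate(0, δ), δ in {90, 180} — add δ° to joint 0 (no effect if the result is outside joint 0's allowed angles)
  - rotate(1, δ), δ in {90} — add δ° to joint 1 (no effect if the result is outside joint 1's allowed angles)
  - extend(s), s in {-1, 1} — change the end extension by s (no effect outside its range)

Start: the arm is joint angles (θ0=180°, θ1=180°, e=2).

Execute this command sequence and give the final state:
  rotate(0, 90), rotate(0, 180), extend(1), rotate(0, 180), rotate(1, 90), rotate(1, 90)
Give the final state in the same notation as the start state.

joint angles (θ0=270°, θ1=0°, e=3)

from: joint angles (θ0=180°, θ1=180°, e=2)
1. rotate(0, 90) → joint angles (θ0=270°, θ1=180°, e=2)
2. rotate(0, 180) → joint angles (θ0=90°, θ1=180°, e=2)
3. extend(1) → joint angles (θ0=90°, θ1=180°, e=3)
4. rotate(0, 180) → joint angles (θ0=270°, θ1=180°, e=3)
5. rotate(1, 90) → joint angles (θ0=270°, θ1=270°, e=3)
6. rotate(1, 90) → joint angles (θ0=270°, θ1=0°, e=3)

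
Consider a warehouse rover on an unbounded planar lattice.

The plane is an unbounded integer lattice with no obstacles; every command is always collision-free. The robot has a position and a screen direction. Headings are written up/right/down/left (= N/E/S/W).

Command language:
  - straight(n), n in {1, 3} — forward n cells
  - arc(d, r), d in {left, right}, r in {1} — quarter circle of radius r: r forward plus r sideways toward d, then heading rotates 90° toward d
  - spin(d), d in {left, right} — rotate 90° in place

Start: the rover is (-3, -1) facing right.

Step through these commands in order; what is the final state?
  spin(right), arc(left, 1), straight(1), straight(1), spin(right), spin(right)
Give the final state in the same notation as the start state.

(0, -2) facing left

begin: (-3, -1) facing right
[1] after spin(right): (-3, -1) facing down
[2] after arc(left, 1): (-2, -2) facing right
[3] after straight(1): (-1, -2) facing right
[4] after straight(1): (0, -2) facing right
[5] after spin(right): (0, -2) facing down
[6] after spin(right): (0, -2) facing left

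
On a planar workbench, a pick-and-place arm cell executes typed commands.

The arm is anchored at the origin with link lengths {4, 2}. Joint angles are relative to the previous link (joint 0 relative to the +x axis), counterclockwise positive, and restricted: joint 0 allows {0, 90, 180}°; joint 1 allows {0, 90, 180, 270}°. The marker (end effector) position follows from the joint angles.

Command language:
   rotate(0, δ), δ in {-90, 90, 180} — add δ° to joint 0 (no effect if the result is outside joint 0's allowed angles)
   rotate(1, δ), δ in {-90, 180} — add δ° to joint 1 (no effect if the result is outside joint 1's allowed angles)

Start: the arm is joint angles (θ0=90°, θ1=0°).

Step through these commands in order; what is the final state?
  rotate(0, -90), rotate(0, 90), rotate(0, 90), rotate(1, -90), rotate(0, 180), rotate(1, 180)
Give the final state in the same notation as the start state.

from: joint angles (θ0=90°, θ1=0°)
[1] after rotate(0, -90): joint angles (θ0=0°, θ1=0°)
[2] after rotate(0, 90): joint angles (θ0=90°, θ1=0°)
[3] after rotate(0, 90): joint angles (θ0=180°, θ1=0°)
[4] after rotate(1, -90): joint angles (θ0=180°, θ1=270°)
[5] after rotate(0, 180): joint angles (θ0=0°, θ1=270°)
[6] after rotate(1, 180): joint angles (θ0=0°, θ1=90°)

joint angles (θ0=0°, θ1=90°)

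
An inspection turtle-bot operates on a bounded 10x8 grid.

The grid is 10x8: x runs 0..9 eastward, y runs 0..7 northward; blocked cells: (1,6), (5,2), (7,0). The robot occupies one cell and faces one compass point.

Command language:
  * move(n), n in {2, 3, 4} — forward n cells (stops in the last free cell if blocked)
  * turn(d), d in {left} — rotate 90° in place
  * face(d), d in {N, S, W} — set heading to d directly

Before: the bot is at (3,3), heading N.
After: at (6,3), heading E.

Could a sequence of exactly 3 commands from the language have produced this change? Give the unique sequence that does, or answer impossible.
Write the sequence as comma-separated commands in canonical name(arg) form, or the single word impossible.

face(S), turn(left), move(3)

key: cell and facing (now E) both changed — the 3 commands mix motion and turning
from: at (3,3), heading N
step 1 (face(S)): at (3,3), heading S
step 2 (turn(left)): at (3,3), heading E
step 3 (move(3)): at (6,3), heading E
no other 3-command option fits: unique.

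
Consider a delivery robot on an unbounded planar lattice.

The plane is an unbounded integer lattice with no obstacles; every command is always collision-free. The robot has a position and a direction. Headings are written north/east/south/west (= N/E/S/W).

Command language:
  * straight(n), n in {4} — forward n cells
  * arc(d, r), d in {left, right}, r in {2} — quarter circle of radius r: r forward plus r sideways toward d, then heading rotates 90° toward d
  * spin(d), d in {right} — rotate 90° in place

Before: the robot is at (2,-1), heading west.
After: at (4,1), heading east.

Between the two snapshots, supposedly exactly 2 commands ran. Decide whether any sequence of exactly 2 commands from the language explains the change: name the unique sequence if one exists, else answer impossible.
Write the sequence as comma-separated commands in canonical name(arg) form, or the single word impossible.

spin(right), arc(right, 2)

key: cell and facing (now E) both changed — the 2 commands mix motion and turning
initial: at (2,-1), heading west
1. spin(right) → at (2,-1), heading north
2. arc(right, 2) → at (4,1), heading east
no other 2-command option fits: unique.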